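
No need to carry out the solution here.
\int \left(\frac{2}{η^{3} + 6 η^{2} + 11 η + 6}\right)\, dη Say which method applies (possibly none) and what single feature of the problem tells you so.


Technique: partial fractions — η^{3} + 6 η^{2} + 11 η + 6 splits into linear pieces, so the quotient is a sum of simple fractions — decompose before integrating.


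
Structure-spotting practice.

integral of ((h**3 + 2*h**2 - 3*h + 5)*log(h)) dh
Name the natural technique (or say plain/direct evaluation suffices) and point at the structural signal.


Technique: integration by parts — with u = log(h) the logarithm disappears after one differentiation, leaving a power-rule integral.


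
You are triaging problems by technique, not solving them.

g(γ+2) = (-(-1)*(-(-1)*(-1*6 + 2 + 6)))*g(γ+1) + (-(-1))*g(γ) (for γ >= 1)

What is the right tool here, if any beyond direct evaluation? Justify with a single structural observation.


Technique: the characteristic-root method — the recurrence treats every index alike (constant coefficients, no forcing) — precisely the regime where r^γ trials close it.


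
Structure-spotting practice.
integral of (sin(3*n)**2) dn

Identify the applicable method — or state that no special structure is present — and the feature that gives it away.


Diagnosis: a trigonometric identity — an even power like sin(3*n)**2 flattens under the half-angle identity into first-degree cosines you can integrate directly.


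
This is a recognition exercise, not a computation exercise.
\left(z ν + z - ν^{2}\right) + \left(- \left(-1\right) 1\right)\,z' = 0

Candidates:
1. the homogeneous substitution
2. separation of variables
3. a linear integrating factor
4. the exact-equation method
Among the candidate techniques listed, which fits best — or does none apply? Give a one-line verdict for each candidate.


Diagnosis: a linear integrating factor — the unknown enters only to the first power against a nonzero forcing term — the integrating-factor template applies directly.
- the homogeneous substitution: solved for the derivative, the right side changes under joint scaling of the two variables.
- separation of variables: no algebra isolates the independent variable on one side and the unknown on the other.
- a linear integrating factor — applies; the problem has the shape this method handles.
- the exact-equation method: the mixed-partials test fails on this split — it is not an exact differential as presented.


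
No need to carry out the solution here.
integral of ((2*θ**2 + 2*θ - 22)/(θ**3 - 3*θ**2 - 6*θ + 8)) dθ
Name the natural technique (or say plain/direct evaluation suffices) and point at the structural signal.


Best approach: partial fractions — break θ**3 - 3*θ**2 - 6*θ + 8 into its roots and the integral splits into logarithm-sized bites.


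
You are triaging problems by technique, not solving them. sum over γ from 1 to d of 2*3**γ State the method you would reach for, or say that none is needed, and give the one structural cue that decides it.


Best approach: the geometric series formula — check a ratio of consecutive terms: it is 3, independent of the index, so the geometric formula closes the sum.


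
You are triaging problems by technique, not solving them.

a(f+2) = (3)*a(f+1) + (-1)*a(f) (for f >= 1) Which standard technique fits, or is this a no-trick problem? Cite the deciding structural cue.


Diagnosis: the characteristic-root method — because shifting f leaves the equation's coefficients unchanged, exponential trials reduce it to algebra.


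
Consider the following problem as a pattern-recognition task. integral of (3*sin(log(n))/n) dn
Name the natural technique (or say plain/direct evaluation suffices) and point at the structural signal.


Technique: u-substitution — collected, the integrand has one factor that is, up to a constant, the derivative of an inner expression the rest depends on — substitute for that inner expression.


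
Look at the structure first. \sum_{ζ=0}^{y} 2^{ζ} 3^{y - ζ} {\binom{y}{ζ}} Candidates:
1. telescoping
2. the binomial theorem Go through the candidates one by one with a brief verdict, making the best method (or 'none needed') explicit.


Verdict: the binomial theorem — terms weighting {\binom{y}{ζ}} against matched powers of 2 and 3 reassemble into (2 + 3)^y by the binomial theorem.
- telescoping — as presented, consecutive terms share no shifted copy to cancel against — no rewrite is on display to change that.
- the binomial theorem: applicable, and directly so.


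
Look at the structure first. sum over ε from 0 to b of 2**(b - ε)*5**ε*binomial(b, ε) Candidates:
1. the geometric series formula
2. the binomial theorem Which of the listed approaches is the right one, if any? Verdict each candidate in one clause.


Diagnosis: the binomial theorem — binomial coefficients against complementary powers of 5 and 2: recognize the binomial expansion and resum.
- the geometric series formula — the term-to-term ratio drifts with the index — the one thing the geometric formula cannot absorb.
- the binomial theorem — applies; the problem has the shape this method handles.


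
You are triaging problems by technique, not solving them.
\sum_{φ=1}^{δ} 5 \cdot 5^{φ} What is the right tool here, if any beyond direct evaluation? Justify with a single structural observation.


Best approach: the geometric series formula — each term is 5 times the previous one, so the geometric-series formula applies directly.


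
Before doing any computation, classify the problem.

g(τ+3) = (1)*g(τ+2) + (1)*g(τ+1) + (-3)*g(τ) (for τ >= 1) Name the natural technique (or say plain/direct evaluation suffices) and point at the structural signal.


Method: the characteristic-root method — no index-dependence in the weights and nothing inhomogeneous: classic characteristic-equation setup.


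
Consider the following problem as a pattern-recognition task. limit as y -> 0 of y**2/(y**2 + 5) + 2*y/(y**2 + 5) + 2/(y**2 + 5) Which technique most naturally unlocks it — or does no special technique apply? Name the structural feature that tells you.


Verdict: no special technique — no denominator vanishes and nothing blows up at 0: direct substitution is the whole computation.


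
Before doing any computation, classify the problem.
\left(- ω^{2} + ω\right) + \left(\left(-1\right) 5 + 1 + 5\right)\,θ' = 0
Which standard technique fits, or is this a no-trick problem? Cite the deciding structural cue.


Method: no special technique — the slope is a function of ω alone, so integrate both sides directly.


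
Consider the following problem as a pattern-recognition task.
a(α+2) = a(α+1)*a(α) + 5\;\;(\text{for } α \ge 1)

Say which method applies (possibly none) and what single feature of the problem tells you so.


Diagnosis: no special technique — the unknown enters the rule nonlinearly, not as a weighted sum — no linear method is even well-posed.


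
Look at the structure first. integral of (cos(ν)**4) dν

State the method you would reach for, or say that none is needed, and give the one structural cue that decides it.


Method: a trigonometric identity — reduce cos(ν)**4 with the power-reduction formula and the integral becomes first-degree trigonometry.


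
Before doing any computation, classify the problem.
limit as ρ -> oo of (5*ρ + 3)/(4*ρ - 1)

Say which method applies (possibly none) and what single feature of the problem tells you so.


Method: dominant-term comparison — growth-rate triage: the leading powers of ρ decide the limit, everything else is noise. Viewed as a single quotient this is an ∞/∞ form — an at-infinity application of l'Hôpital's rule would also resolve it; comparing leading growth reads the answer without differentiating.


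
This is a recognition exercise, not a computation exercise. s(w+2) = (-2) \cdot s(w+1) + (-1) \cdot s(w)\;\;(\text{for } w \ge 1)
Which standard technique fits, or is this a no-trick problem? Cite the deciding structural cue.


Diagnosis: the characteristic-root method — the recurrence treats every index alike (constant coefficients, no forcing) — precisely the regime where r^w trials close it.


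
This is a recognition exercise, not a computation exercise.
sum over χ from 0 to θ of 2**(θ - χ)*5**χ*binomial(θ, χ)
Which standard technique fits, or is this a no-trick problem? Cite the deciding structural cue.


Verdict: the binomial theorem — the binomial coefficients weight matched powers of 5 and 2, which is exactly the expansion of a binomial power.


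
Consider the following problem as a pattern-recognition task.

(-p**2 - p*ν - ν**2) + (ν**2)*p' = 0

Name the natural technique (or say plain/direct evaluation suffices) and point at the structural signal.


Method: the homogeneous substitution — scaling ν and p together leaves the slope fixed — it depends only on p/ν, so substitute the ratio.


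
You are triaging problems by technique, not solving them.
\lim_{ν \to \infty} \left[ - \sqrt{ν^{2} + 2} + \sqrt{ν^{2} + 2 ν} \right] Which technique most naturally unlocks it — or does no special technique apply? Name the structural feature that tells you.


Technique: conjugate multiplication — this difference gives up after one conjugate multiplication — the radical structure cancels against its conjugate.


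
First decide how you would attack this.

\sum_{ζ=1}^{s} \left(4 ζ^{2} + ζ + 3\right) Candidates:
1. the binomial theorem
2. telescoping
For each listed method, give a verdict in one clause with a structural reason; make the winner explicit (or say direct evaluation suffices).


Verdict: no special technique — no ratio, no shift structure, no binomial pattern: sum the constant-multiple powers of ζ with known formulas.
- the binomial theorem — the terms lack the binomial-coefficient-weighted complementary-power pattern of an expansion.
- telescoping — as presented, consecutive terms share no shifted copy to cancel against — no rewrite is on display to change that.


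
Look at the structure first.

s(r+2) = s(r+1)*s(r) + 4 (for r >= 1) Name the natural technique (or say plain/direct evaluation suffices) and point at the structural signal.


Method: no special technique — no ansatz, no master substitution, no summation factor survives the nonlinearity here.


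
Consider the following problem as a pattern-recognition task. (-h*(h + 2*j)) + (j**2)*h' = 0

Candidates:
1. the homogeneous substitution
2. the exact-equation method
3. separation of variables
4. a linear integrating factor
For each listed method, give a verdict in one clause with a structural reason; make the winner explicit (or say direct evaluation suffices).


Technique: the homogeneous substitution — the slope's numerator and denominator have matching total degree, so it depends only on h/j and the ratio substitution collapses it. A Bernoulli rewrite works here as the equation stands — the homogeneous substitution is the more immediate reading.
- the homogeneous substitution — a fit — the right tool for this form.
- the exact-equation method: the mixed-partials test fails on this split — it is not an exact differential as presented.
- separation of variables: the two dependences are entangled, not a clean product of one-variable pieces.
- a linear integrating factor: a nonlinear term in the unknown puts this outside the integrating-factor template.


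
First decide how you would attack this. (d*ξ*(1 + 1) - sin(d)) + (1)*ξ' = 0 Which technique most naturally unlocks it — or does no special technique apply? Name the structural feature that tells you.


Technique: a linear integrating factor — the unknown enters only to the first power against a nonzero forcing term — the integrating-factor template applies directly.


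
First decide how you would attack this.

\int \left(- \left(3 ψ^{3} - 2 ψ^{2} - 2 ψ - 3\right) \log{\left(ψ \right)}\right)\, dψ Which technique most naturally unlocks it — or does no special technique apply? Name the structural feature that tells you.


Verdict: integration by parts — a polynomial next to \log{\left(ψ \right)}: integrate the polynomial, differentiate the log, and the integral simplifies in one pass.


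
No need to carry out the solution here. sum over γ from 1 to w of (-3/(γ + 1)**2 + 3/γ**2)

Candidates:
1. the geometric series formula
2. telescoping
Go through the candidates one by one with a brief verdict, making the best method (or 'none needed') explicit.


Method: telescoping — this sum is a zipper: each term contributes 3/γ**2 and removes the next index's value, which the following term puts back, closing term by term.
- the geometric series formula: consecutive terms are not related by a fixed multiplier.
- telescoping — applies; the problem has the shape this method handles.


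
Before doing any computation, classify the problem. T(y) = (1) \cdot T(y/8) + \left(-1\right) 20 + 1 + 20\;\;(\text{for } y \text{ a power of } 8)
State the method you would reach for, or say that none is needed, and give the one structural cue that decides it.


Technique: the master substitution — the argument contracts 8-fold per step: reindex y exponentially and solve the linear recurrence in the new index.


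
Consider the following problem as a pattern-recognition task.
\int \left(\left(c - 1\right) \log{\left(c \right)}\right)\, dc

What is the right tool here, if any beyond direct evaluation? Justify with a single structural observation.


Method: integration by parts — one parts step with u = \log{\left(c \right)} trades the logarithm for an algebraic integrand.


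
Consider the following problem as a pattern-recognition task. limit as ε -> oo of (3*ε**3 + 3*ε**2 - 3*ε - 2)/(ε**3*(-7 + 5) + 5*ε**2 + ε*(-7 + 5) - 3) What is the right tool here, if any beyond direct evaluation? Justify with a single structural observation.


Best approach: dominant-term comparison — divide through by the highest power of ε; every lower-order term dies and the dominant terms decide the limit. As a single quotient, the ∞/∞ shape would yield to repeated differentiation as well — the growth comparison gets there in one look.


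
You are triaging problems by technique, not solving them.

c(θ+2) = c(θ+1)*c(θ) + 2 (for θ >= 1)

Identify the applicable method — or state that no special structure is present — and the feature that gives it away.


Verdict: no special technique — once the recursion is nonlinear, characteristic roots, master substitutions, and summation factors are all off the table.


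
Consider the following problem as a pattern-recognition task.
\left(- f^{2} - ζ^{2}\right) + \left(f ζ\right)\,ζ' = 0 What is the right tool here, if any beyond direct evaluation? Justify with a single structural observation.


Method: the homogeneous substitution — the slope's numerator and denominator have matching total degree, so it depends only on ζ/f and the ratio substitution collapses it. Rearranged, this also fits the Bernoulli template directly; the homogeneous substitution reads the structure without the rearrangement.


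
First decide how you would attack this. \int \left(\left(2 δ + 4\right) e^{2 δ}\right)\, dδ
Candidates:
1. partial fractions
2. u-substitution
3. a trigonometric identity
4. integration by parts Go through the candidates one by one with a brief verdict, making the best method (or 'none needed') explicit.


Verdict: integration by parts — 2 δ + 4 dies after finitely many derivatives while e^{2 δ} cycles under integration — the tabular/parts setup.
- partial fractions — the expression is not a ratio of polynomials that decomposes further.
- u-substitution — no subexpression of the integrand pairs with its own derivative as a factor — individual terms may offer their own substitutions, but any change of variable covering the whole integral would have to be constructed from outside the expression.
- a trigonometric identity — no sine or cosine appears, so there is nothing for a trigonometric identity to act on.
- integration by parts — yes — fits the structure here.


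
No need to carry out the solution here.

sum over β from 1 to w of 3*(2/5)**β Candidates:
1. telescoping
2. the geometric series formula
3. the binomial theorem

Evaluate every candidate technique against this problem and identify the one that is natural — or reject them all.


Method: the geometric series formula — consecutive terms stand in a fixed index-free ratio — the geometric sum formula closes it.
- telescoping — writing out consecutive terms as given produces no pairwise cancellation.
- the geometric series formula: yes, a natural case for it.
- the binomial theorem — no binomial coefficients pair with matched powers.


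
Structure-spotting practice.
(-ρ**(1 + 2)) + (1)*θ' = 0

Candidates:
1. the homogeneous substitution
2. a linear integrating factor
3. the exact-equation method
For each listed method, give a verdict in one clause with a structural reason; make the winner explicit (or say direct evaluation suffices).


Diagnosis: no special technique — the slope is a pure function of ρ; integrate both sides and be done.
- the homogeneous substitution: the slope is not a function of the ratio of the variables alone.
- a linear integrating factor — the linear template holds only trivially here (the unknown is absent, so the coefficient is zero) — the method is not the natural label.
- the exact-equation method — with the unknown absent from both coefficients, the cross-partial test holds emptily — nothing for the exact method to work on.


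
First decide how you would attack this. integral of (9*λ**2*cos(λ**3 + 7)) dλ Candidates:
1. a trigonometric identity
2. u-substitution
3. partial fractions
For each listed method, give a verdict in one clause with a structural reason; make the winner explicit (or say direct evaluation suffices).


Technique: u-substitution — spotting that 9*λ**2 is a constant multiple of the derivative of λ**3 + 7 is the key observation — substitute u = λ**3 + 7 and the integral becomes one-dimensional in u.
- a trigonometric identity — the trigonometric factor has no even power to reduce and no cross-frequency product to convert — the standard power-reduction and product-to-sum identities do not engage it.
- u-substitution: yes, a natural case for it.
- partial fractions: the expression is not a ratio of polynomials that decomposes further.


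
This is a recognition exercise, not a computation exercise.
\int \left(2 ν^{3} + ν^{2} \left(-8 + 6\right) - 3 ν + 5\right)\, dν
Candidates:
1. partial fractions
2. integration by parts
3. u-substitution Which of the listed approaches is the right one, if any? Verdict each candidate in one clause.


Method: no special technique — nothing composite, nothing rational, nothing trigonometric — each constant-multiple power of ν integrates by the power rule alone.
- partial fractions — the expression is not a ratio of polynomials that decomposes further.
- integration by parts — splitting off a factor buys nothing — the integrand integrates directly without parts.
- u-substitution: no substitution does more than relabel what direct integration already handles.


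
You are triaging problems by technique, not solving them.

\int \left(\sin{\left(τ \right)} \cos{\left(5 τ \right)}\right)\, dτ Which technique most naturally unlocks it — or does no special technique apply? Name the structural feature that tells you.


Best approach: a trigonometric identity — the product \sin{\left(τ \right)} \cos{\left(5 τ \right)} converts to a sum of single-frequency sinusoids via the product-to-sum identity.


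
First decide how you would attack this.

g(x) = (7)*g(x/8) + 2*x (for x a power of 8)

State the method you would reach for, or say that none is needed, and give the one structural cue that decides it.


Method: the master substitution — a divide-and-conquer shape: argument x/8, so change variables with x = 8^m and solve the linear version.


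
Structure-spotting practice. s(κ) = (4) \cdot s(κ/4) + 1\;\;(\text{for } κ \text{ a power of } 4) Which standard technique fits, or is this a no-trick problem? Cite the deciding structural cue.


Technique: the master substitution — the argument contracts 4-fold per step: reindex κ exponentially and solve the linear recurrence in the new index.


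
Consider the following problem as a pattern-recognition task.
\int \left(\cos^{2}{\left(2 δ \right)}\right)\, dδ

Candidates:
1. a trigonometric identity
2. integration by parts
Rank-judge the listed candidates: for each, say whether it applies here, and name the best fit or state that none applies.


Verdict: a trigonometric identity — even powers like \cos^{2}{\left(2 δ \right)} never integrate directly; the half-angle identity lowers the degree first.
- a trigonometric identity — yes — fits the structure here.
- integration by parts: not the natural route: no polynomial-kernel product appears — a recursive parts reduction of the trigonometric product exists, but the identity rewrite is direct.


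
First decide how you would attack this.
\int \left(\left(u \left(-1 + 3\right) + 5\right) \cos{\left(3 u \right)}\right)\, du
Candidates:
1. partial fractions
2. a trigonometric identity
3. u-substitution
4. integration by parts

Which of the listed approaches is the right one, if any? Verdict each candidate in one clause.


Best approach: integration by parts — (u \left(-1 + 3\right) + 5) dies after finitely many derivatives while \cos{\left(3 u \right)} cycles under integration — the tabular/parts setup.
- partial fractions — there is no rational-function structure to decompose.
- a trigonometric identity — no even trigonometric power and no product of distinct frequencies to rewrite.
- u-substitution: no subexpression of the integrand pairs with its own derivative as a factor — individual terms may offer their own substitutions, but any change of variable covering the whole integral would have to be constructed from outside the expression.
- integration by parts — yes, a natural case for it.


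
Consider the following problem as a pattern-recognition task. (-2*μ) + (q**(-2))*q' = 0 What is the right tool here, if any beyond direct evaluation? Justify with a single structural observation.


Technique: separation of variables — solved for the derivative, the right side splits multiplicatively into a function of each variable alone — divide and integrate each side. The equation is exact as it stands too — a potential function exists — though separation reads the split structure directly.


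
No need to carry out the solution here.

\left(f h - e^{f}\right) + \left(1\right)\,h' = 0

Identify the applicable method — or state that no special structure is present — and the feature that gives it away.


Diagnosis: a linear integrating factor — the unknown enters only to the first power against a nonzero forcing term — the integrating-factor template applies directly.


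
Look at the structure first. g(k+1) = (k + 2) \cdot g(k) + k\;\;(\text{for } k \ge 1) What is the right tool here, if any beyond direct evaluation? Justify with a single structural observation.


Diagnosis: a summation factor — it is first-order linear but the coefficient k + 2 depends on the index, so multiply through by a summation factor to telescope it.


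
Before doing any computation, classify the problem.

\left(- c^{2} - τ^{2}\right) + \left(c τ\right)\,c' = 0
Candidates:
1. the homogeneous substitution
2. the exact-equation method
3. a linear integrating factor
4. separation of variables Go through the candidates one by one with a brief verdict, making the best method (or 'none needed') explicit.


Diagnosis: the homogeneous substitution — the slope's numerator and denominator have matching total degree, so it depends only on c/τ and the ratio substitution collapses it. A Bernoulli substitution is a fair alternative on this equation directly; the homogeneous reading takes it as given.
- the homogeneous substitution — yes — fits the structure here.
- the exact-equation method: the mixed-partials test fails on this split — it is not an exact differential as presented.
- a linear integrating factor — a nonlinear term in the unknown puts this outside the integrating-factor template.
- separation of variables: the two dependences do not factor apart.


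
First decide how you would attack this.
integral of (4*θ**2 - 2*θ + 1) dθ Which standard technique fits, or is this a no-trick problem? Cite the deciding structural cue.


Verdict: no special technique — the integrand is a sum of constant multiples of powers of θ — integrate term by term.


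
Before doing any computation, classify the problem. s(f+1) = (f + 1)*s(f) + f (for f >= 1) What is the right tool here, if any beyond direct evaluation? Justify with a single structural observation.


Technique: a summation factor — it is first-order linear but the coefficient f + 1 depends on the index, so multiply through by a summation factor to telescope it.


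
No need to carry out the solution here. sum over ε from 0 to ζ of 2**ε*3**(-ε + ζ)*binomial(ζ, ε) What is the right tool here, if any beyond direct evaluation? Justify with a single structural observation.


Method: the binomial theorem — the binomial coefficients weight matched powers of 2 and 3, which is exactly the expansion of a binomial power.


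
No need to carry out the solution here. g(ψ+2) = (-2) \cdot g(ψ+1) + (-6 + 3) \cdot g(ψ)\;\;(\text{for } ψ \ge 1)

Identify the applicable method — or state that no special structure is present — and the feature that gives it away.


Best approach: the characteristic-root method — because shifting ψ leaves the equation's coefficients unchanged, exponential trials reduce it to algebra.


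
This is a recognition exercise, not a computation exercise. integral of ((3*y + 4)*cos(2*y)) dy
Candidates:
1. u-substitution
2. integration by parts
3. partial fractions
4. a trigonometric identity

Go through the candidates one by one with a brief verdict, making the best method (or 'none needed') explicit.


Best approach: integration by parts — 3*y + 4 dies after finitely many derivatives while cos(2*y) cycles under integration — the tabular/parts setup.
- u-substitution — no subexpression of the integrand pairs with its own derivative as a factor — individual terms may offer their own substitutions, but any change of variable covering the whole integral would have to be constructed from outside the expression.
- integration by parts: applies; the problem has the shape this method handles.
- partial fractions: the expression is not a ratio of polynomials that decomposes further.
- a trigonometric identity — no even trigonometric power and no product of distinct frequencies to rewrite.


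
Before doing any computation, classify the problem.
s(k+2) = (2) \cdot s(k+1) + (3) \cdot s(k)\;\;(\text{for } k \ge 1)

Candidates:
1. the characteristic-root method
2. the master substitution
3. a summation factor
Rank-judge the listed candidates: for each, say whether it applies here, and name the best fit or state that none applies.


Technique: the characteristic-root method — fixed numeric weights on consecutive terms and no forcing term added: the root method in its home territory.
- the characteristic-root method: applicable, and directly so.
- the master substitution — there is no divide-the-index recursive argument.
- a summation factor — the recurrence reaches back more than one step, outside the first-order family a summation factor normalizes.


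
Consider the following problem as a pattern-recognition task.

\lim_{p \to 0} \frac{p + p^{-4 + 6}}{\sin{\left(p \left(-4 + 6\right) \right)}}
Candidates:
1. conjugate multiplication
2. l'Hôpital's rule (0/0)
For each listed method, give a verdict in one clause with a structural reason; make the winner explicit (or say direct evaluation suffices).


Technique: l'Hôpital's rule (0/0) — both numerator and denominator vanish at 0: the genuine 0/0 indeterminate that l'Hôpital exists for. The standard small-argument limits would also carry it; the rule is the systematic route.
- conjugate multiplication — the conjugate move applies to radical differences, which this is not.
- l'Hôpital's rule (0/0) — yes, a natural case for it.


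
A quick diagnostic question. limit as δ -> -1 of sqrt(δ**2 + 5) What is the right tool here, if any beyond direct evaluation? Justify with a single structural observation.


Diagnosis: no special technique — the expression is continuous at the evaluation point — substitute directly; no indeterminate form appears.


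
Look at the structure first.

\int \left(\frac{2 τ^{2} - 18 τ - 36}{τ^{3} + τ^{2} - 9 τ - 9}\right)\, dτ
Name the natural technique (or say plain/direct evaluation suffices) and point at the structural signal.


Technique: partial fractions — once τ^{3} + τ^{2} - 9 τ - 9 is factored, each root contributes a simple-fraction term; integrate them one at a time.


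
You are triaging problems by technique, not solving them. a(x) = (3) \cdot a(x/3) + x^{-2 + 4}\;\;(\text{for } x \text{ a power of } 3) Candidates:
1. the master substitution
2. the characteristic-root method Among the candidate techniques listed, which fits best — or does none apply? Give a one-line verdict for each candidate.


Technique: the master substitution — treat m = log base 3 of x as the new clock: one recursion step advances m by one while x scales by 3.
- the master substitution: applies; the problem has the shape this method handles.
- the characteristic-root method: a divided-index call is not the fixed-shift linear shape that characteristic roots solve.


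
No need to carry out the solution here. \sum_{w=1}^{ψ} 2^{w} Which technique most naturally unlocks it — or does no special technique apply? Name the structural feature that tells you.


Method: the geometric series formula — each summand is the previous one scaled by 2; that constant multiplier is itself the geometric structure.


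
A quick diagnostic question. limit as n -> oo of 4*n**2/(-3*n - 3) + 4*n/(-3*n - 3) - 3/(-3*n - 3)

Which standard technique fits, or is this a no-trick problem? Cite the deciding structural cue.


Method: dominant-term comparison — divide by the highest power of n present: lower-order terms vanish and the dominant ratio remains. l'Hôpital's at-infinity variant applies to the expression viewed as a single quotient; the leading-term comparison is the direct route.


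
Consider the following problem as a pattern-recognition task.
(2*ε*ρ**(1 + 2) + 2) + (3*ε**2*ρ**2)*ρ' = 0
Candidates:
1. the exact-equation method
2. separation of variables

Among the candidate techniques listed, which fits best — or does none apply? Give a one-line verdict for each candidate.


Best approach: the exact-equation method — equality of cross partials is the green light — assemble the potential function term by term.
- the exact-equation method — a fit — the right tool for this form.
- separation of variables: no division isolates the independent variable from the unknown.


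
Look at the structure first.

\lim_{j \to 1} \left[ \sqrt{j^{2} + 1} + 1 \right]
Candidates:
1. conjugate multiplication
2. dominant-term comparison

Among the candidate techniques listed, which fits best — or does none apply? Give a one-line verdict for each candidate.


Best approach: no special technique — the expression is continuous at 1 — substitute and evaluate; no indeterminate form appears.
- conjugate multiplication: multiplying by a conjugate would not remove any indeterminacy here.
- dominant-term comparison — no ranking of term growth rates resolves the limit here.


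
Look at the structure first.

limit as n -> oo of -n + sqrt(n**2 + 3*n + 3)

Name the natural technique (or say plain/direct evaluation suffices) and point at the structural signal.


Best approach: conjugate multiplication — the difference sqrt(n**2 + 3*n + 3) - n is an ∞ − ∞ stalemate; its conjugate partner breaks the tie.


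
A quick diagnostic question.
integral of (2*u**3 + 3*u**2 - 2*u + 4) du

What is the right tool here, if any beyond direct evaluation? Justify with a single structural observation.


Diagnosis: no special technique — every term is a constant multiple of a power of u; term-wise power-rule integration needs no preliminary transformation.


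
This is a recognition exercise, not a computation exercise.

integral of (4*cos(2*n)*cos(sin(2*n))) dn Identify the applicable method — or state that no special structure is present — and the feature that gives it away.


Method: u-substitution — viewed as a product, the integrand is a composition evaluated at sin(2*n) times (a constant multiple of) that inner expression's derivative, so u = sin(2*n) makes it elementary.


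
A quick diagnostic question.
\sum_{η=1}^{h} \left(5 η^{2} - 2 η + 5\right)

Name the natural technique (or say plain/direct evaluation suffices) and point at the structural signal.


Diagnosis: no special technique — the sum is polynomial through and through; closed forms for each power of η finish it directly.


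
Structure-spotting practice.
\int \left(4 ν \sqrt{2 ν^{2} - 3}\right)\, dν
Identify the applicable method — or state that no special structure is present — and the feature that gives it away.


Method: u-substitution — 4 ν matches the derivative of 2 ν^{2} - 3 up to a constant; with u = 2 ν^{2} - 3 the whole integrand folds into a function of u alone.


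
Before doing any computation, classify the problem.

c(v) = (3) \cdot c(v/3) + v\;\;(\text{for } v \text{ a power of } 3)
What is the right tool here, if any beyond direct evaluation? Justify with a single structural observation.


Verdict: the master substitution — the argument contracts 3-fold per step: reindex v exponentially and solve the linear recurrence in the new index.


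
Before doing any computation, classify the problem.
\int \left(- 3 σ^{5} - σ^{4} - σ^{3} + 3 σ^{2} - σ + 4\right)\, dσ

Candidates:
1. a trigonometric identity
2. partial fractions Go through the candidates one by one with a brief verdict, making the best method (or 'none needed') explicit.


Verdict: no special technique — scan for structure and find none: constant multiples of powers of σ, integrate directly.
- a trigonometric identity: there is no trigonometric structure at all — the integrand carries no sine or cosine to rewrite.
- partial fractions — there is no rational-function structure to decompose.


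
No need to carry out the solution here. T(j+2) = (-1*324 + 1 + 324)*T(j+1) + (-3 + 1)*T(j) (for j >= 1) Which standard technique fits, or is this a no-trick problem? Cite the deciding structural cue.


Diagnosis: the characteristic-root method — the recurrence treats every index alike (constant coefficients, no forcing) — precisely the regime where r^j trials close it.


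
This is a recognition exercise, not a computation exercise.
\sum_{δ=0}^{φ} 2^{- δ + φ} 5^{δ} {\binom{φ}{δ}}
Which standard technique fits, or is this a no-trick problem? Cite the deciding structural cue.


Method: the binomial theorem — the binomial coefficients weight matched powers of 5 and 2, which is exactly the expansion of a binomial power.


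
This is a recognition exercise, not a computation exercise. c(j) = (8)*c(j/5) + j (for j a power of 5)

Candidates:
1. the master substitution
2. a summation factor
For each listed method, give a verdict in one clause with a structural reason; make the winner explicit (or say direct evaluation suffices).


Method: the master substitution — the call at j/5 makes this multiplicative recursion; the master-style substitution converts it to additive.
- the master substitution: applies; the problem has the shape this method handles.
- a summation factor — a divided-index call is outside the fixed-shift first-order family a summation factor normalizes.


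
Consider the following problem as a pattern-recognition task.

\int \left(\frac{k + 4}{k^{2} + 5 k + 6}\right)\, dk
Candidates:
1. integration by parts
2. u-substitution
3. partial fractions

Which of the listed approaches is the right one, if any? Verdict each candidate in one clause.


Method: partial fractions — rational integrand, reducible denominator k^{2} + 5 k + 6: decompose first, integrate second.
- integration by parts: the nonconstant-polynomial-times-standard-kernel pattern (an exp, sine, cosine, or logarithm partner) is absent.
- u-substitution: no subexpression of the integrand pairs with its own derivative as a factor — individual terms may offer their own substitutions, but any change of variable covering the whole integral would have to be constructed from outside the expression.
- partial fractions — yes, a natural case for it.


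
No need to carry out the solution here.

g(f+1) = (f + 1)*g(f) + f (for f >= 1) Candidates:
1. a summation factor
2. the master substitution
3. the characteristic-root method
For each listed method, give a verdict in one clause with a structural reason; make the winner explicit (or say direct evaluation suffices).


Verdict: a summation factor — one step of memory with a weight f + 1 that changes as the index grows — the summation-factor construction is built for this.
- a summation factor — applies; the problem has the shape this method handles.
- the master substitution: with no divided-index recursive call, reindexing by powers of a base buys nothing.
- the characteristic-root method — the coefficients change with the index, which the root method cannot absorb.


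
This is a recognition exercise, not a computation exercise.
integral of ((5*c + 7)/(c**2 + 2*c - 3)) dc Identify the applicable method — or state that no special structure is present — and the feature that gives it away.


Verdict: partial fractions — a proper rational integrand over the factorable c**2 + 2*c - 3: partial fractions reduce it to elementary pieces.


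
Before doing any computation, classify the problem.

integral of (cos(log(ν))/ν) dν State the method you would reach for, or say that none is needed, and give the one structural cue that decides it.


Technique: u-substitution — structure check: outer function, inner expression log(ν), inner derivative as a factor — the classic u = log(ν) pattern.


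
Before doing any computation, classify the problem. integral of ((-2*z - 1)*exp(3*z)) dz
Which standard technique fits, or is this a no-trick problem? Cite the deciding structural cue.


Technique: integration by parts — a polynomial -2*z - 1 against the kernel exp(3*z) is the signature bounded-ladder case for integration by parts.


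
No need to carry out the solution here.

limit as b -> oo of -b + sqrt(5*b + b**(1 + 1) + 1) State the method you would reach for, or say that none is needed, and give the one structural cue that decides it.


Best approach: conjugate multiplication — turning the difference into a conjugate-rationalized ratio makes the limit readable.


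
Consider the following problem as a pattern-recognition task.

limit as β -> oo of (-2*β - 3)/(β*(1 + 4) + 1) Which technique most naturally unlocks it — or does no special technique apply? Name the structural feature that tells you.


Diagnosis: dominant-term comparison — divide by the highest power of β present: lower-order terms vanish and the dominant ratio remains. l'Hôpital's at-infinity variant applies to the expression viewed as a single quotient; the leading-term comparison is the direct route.


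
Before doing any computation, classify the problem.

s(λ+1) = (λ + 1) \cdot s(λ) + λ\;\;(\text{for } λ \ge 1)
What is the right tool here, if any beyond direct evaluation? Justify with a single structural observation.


Diagnosis: a summation factor — first-order linear but the coefficient λ + 1 moves with the index — divide by the cumulative product and telescope.
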